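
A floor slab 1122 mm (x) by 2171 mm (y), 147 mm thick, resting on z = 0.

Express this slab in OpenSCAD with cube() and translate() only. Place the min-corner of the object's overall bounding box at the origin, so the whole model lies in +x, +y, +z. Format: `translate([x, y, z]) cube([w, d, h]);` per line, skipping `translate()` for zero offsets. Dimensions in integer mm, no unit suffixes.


cube([1122, 2171, 147]);


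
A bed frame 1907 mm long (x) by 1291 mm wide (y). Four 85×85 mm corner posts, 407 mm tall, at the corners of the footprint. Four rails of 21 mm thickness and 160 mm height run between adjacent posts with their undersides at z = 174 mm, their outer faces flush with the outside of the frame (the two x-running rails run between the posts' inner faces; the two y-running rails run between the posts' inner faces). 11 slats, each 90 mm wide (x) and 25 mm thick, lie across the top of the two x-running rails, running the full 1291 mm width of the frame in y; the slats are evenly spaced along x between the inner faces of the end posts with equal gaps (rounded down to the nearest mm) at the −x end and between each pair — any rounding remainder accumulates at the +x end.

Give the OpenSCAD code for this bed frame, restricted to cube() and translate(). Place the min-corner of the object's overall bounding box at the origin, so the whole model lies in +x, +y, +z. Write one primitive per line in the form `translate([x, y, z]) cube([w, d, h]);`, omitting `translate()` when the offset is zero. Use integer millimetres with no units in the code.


cube([85, 85, 407]);
translate([0, 1206, 0]) cube([85, 85, 407]);
translate([1822, 0, 0]) cube([85, 85, 407]);
translate([1822, 1206, 0]) cube([85, 85, 407]);
translate([85, 0, 174]) cube([1737, 21, 160]);
translate([85, 1270, 174]) cube([1737, 21, 160]);
translate([0, 85, 174]) cube([21, 1121, 160]);
translate([1886, 85, 174]) cube([21, 1121, 160]);
translate([147, 0, 334]) cube([90, 1291, 25]);
translate([299, 0, 334]) cube([90, 1291, 25]);
translate([451, 0, 334]) cube([90, 1291, 25]);
translate([603, 0, 334]) cube([90, 1291, 25]);
translate([755, 0, 334]) cube([90, 1291, 25]);
translate([907, 0, 334]) cube([90, 1291, 25]);
translate([1059, 0, 334]) cube([90, 1291, 25]);
translate([1211, 0, 334]) cube([90, 1291, 25]);
translate([1363, 0, 334]) cube([90, 1291, 25]);
translate([1515, 0, 334]) cube([90, 1291, 25]);
translate([1667, 0, 334]) cube([90, 1291, 25]);


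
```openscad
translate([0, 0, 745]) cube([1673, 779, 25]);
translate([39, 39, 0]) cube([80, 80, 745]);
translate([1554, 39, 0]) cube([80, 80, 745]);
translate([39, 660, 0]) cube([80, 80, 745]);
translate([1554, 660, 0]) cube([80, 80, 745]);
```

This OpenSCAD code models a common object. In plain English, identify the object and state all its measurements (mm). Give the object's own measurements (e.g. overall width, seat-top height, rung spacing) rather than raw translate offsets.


A table: top 1673 mm (x) × 779 mm (y), 25 mm thick, upper face at z = 770 mm, on four 80×80 mm square legs, each inset 39 mm from the nearest pair of top edges from z = 0 to the bottom of the top.


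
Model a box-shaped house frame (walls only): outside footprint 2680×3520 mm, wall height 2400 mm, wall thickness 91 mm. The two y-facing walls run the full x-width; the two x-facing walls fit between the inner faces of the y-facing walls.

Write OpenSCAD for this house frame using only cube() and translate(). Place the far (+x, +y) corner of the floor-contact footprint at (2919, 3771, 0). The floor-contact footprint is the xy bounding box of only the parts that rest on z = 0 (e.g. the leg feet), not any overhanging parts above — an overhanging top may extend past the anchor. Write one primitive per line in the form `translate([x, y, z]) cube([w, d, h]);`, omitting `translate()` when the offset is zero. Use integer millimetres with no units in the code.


translate([239, 251, 0]) cube([2680, 91, 2400]);
translate([239, 3680, 0]) cube([2680, 91, 2400]);
translate([239, 342, 0]) cube([91, 3338, 2400]);
translate([2828, 342, 0]) cube([91, 3338, 2400]);


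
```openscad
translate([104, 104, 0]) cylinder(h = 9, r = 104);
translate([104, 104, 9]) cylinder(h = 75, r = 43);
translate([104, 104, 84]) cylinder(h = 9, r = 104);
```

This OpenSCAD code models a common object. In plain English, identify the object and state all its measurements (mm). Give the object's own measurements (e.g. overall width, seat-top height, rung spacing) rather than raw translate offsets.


A spool: two coaxial disc flanges of radius 104 mm and thickness 9 mm, joined by a core cylinder of radius 43 mm and height 75 mm. The lower flange rests on z = 0 and the three cylinders share a vertical axis.


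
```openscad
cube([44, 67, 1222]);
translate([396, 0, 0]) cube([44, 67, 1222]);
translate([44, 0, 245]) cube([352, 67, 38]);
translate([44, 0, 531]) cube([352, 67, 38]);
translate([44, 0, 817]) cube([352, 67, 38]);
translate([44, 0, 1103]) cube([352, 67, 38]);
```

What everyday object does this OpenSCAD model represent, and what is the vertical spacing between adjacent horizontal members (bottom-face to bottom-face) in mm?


A ladder. The rung spacing is 286 mm.

Two tall 44×67 posts with 4 short bars between them — a ladder. Adjacent rungs sit at z = 245 and z = 531, so the spacing is 531 − 245 = 286 mm.


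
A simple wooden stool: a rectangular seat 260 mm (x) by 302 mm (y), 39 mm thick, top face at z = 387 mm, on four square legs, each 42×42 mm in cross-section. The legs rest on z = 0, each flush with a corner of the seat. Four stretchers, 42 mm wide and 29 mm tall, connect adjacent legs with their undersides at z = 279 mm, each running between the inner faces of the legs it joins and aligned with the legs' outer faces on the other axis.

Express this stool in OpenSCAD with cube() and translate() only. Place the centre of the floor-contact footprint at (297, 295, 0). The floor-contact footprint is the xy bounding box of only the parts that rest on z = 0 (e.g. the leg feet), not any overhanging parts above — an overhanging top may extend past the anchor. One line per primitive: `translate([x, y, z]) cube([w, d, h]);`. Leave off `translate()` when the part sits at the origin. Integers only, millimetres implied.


translate([167, 144, 348]) cube([260, 302, 39]);
translate([167, 144, 0]) cube([42, 42, 348]);
translate([385, 144, 0]) cube([42, 42, 348]);
translate([167, 404, 0]) cube([42, 42, 348]);
translate([385, 404, 0]) cube([42, 42, 348]);
translate([209, 144, 279]) cube([176, 42, 29]);
translate([209, 404, 279]) cube([176, 42, 29]);
translate([167, 186, 279]) cube([42, 218, 29]);
translate([385, 186, 279]) cube([42, 218, 29]);


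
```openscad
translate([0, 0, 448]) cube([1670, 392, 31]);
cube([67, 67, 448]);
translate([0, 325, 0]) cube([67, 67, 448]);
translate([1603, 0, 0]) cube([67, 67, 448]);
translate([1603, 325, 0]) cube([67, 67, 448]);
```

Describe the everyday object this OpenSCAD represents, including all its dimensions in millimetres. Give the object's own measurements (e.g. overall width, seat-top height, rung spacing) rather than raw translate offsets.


A long wooden bench with a 1670 mm (x) × 392 mm (y) seat, 31 mm thick, its top surface 479 mm above the floor. Four 67 mm square legs at the seat corners, flush with the edges, run from z = 0 to the seat underside.


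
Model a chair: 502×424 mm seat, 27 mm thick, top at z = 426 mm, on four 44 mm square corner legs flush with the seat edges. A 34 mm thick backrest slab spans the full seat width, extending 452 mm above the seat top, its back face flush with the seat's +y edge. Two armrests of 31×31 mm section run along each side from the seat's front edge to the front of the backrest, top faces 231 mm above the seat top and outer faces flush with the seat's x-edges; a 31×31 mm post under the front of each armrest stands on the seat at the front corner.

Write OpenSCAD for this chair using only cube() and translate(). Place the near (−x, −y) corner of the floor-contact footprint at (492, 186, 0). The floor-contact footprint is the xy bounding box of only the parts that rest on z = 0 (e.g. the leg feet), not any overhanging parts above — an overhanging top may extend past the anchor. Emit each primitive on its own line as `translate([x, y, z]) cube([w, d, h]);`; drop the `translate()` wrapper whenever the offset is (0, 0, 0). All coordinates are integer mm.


// leg_h = 426 - 27 = 399
// arm post h = 231 - 31 = 200
translate([492, 186, 399]) cube([502, 424, 27]);
translate([492, 186, 0]) cube([44, 44, 399]);
translate([950, 186, 0]) cube([44, 44, 399]);
translate([492, 566, 0]) cube([44, 44, 399]);
translate([950, 566, 0]) cube([44, 44, 399]);
translate([492, 576, 426]) cube([502, 34, 452]);
translate([492, 186, 626]) cube([31, 390, 31]);
translate([963, 186, 626]) cube([31, 390, 31]);
translate([492, 186, 426]) cube([31, 31, 200]);
translate([963, 186, 426]) cube([31, 31, 200]);


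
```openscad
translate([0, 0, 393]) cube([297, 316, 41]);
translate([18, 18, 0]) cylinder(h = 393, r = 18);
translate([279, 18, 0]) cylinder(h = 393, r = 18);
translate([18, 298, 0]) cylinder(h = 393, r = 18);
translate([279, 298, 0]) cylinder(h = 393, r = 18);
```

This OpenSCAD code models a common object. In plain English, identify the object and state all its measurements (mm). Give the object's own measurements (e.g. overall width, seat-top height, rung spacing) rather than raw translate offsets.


A simple wooden stool: a rectangular seat 297 mm (x) by 316 mm (y), 41 mm thick, top face at z = 434 mm, on four round legs, each 36 mm in diameter. The legs rest on z = 0, each leg's axis is inset half a diameter from the nearest pair of seat edges (so the leg's bounding box is flush with the corner).


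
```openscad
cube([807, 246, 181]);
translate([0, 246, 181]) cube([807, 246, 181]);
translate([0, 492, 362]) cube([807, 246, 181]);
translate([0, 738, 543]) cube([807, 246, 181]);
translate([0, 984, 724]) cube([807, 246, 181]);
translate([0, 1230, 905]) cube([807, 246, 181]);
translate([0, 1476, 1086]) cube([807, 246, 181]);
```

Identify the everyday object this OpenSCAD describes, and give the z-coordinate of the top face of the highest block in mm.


A staircase. The total rise is 1267 mm.

7 identical blocks, each offset up and back from the previous — a staircase. Each step is 181 mm tall and there are 7 of them, so the total rise is 7 × 181 = 1267 mm.


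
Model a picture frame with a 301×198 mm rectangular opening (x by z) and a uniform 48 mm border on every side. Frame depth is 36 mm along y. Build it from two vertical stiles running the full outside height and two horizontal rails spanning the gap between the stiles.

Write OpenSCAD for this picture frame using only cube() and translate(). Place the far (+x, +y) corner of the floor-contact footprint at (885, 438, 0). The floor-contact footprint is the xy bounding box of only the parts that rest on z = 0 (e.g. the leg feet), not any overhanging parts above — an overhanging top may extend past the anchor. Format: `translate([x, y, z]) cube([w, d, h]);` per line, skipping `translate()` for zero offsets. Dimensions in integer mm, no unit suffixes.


translate([488, 402, 0]) cube([48, 36, 294]);
translate([837, 402, 0]) cube([48, 36, 294]);
translate([536, 402, 0]) cube([301, 36, 48]);
translate([536, 402, 246]) cube([301, 36, 48]);


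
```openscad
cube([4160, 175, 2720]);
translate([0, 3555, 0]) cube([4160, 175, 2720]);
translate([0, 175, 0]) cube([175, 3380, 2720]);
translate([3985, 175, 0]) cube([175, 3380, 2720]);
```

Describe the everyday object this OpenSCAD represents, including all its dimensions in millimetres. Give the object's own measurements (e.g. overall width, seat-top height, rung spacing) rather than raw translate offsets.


The wall frame of a small rectangular building: four walls, each 2720 mm tall and 175 mm thick, enclosing a footprint 4160 mm (x) by 3730 mm (y) outside-to-outside, with no floor or roof. The front and back walls (the −y and +y sides) span the full width; the two side walls fit between them.


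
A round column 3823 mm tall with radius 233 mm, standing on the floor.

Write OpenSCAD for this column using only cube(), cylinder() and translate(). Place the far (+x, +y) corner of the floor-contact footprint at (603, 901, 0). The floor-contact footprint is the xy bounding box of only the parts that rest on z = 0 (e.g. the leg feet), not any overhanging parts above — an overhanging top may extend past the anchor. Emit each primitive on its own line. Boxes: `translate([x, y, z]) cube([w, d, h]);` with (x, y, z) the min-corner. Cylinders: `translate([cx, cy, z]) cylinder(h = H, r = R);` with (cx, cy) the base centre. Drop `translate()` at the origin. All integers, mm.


translate([370, 668, 0]) cylinder(h = 3823, r = 233);


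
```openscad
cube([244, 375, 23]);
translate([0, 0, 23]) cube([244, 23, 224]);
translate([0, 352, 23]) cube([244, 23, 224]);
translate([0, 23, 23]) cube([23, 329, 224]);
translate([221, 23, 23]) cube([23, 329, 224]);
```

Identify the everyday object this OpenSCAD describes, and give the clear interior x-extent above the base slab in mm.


An open box. The internal width is 198 mm.

A 244×375 base slab with four walls standing on it — an open box. The base is 244 mm wide and the walls are 23 mm thick, so the internal width is 244 − 2 × 23 = 198 mm.


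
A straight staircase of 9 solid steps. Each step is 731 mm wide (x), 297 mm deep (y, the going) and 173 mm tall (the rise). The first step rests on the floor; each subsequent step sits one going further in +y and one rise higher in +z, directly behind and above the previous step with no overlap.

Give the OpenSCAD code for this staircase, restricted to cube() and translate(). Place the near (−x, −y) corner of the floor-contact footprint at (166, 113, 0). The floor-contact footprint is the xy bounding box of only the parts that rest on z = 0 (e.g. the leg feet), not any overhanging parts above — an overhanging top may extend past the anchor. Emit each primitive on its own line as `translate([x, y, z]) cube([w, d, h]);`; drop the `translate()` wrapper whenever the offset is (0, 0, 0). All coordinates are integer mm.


translate([166, 113, 0]) cube([731, 297, 173]);
translate([166, 410, 173]) cube([731, 297, 173]);
translate([166, 707, 346]) cube([731, 297, 173]);
translate([166, 1004, 519]) cube([731, 297, 173]);
translate([166, 1301, 692]) cube([731, 297, 173]);
translate([166, 1598, 865]) cube([731, 297, 173]);
translate([166, 1895, 1038]) cube([731, 297, 173]);
translate([166, 2192, 1211]) cube([731, 297, 173]);
translate([166, 2489, 1384]) cube([731, 297, 173]);


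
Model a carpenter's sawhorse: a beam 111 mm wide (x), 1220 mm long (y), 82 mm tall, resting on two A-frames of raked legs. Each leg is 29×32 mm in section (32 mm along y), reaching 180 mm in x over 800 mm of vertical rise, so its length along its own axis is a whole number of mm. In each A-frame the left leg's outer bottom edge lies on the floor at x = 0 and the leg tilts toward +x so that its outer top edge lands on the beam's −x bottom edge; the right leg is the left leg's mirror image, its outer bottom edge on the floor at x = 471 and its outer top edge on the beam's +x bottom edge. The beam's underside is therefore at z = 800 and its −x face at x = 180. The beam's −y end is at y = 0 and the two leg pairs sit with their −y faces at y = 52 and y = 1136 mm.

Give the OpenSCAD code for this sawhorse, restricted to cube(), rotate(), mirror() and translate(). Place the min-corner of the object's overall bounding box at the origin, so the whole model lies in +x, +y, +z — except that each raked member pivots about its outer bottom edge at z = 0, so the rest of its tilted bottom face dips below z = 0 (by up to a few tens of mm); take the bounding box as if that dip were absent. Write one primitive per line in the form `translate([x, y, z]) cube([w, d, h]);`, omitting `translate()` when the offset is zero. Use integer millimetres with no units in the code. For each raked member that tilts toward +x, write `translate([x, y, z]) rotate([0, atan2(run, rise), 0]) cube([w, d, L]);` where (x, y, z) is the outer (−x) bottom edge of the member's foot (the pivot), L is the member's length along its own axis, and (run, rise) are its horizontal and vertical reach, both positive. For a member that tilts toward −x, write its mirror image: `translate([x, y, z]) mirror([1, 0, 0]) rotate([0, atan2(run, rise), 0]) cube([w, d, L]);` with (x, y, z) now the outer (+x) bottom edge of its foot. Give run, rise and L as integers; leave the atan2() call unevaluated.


translate([180, 0, 800]) cube([111, 1220, 82]);
translate([0, 52, 0]) rotate([0, atan2(180, 800), 0]) cube([29, 32, 820]);
translate([471, 52, 0]) mirror([1, 0, 0]) rotate([0, atan2(180, 800), 0]) cube([29, 32, 820]);
translate([0, 1136, 0]) rotate([0, atan2(180, 800), 0]) cube([29, 32, 820]);
translate([471, 1136, 0]) mirror([1, 0, 0]) rotate([0, atan2(180, 800), 0]) cube([29, 32, 820]);


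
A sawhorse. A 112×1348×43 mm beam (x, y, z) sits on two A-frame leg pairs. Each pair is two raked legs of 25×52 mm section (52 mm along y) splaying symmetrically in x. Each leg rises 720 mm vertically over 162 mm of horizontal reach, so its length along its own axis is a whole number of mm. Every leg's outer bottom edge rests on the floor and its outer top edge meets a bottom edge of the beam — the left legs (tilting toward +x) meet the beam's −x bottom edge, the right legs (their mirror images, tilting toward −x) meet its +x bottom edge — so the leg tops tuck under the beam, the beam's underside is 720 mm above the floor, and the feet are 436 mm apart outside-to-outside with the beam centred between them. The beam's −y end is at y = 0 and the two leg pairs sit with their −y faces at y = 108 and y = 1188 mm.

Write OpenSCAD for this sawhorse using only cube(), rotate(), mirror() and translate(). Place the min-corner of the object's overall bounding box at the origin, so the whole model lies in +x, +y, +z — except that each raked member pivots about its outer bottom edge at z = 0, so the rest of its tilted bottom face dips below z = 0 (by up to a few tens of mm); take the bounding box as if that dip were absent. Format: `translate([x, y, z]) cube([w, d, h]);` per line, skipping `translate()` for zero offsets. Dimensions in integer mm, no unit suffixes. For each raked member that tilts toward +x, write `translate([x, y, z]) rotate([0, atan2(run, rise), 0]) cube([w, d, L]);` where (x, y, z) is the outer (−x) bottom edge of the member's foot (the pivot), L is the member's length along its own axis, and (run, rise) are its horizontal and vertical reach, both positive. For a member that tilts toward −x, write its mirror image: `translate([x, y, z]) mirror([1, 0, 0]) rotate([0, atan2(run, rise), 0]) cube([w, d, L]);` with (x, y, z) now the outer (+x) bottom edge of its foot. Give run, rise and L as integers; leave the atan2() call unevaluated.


translate([162, 0, 720]) cube([112, 1348, 43]);
translate([0, 108, 0]) rotate([0, atan2(162, 720), 0]) cube([25, 52, 738]);
translate([436, 108, 0]) mirror([1, 0, 0]) rotate([0, atan2(162, 720), 0]) cube([25, 52, 738]);
translate([0, 1188, 0]) rotate([0, atan2(162, 720), 0]) cube([25, 52, 738]);
translate([436, 1188, 0]) mirror([1, 0, 0]) rotate([0, atan2(162, 720), 0]) cube([25, 52, 738]);


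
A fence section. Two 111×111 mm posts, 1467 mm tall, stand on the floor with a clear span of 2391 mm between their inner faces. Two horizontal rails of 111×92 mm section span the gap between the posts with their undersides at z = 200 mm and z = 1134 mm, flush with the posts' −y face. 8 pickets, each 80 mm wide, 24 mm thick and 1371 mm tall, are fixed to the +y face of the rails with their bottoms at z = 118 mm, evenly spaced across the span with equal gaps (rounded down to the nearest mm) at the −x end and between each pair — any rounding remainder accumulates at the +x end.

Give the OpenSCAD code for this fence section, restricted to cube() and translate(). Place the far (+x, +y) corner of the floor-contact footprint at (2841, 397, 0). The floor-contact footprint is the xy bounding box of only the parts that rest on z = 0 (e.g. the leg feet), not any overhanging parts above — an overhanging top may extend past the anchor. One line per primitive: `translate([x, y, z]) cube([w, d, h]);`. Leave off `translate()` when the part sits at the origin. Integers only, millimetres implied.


translate([228, 286, 0]) cube([111, 111, 1467]);
translate([2730, 286, 0]) cube([111, 111, 1467]);
translate([339, 286, 200]) cube([2391, 111, 92]);
translate([339, 286, 1134]) cube([2391, 111, 92]);
translate([533, 397, 118]) cube([80, 24, 1371]);
translate([807, 397, 118]) cube([80, 24, 1371]);
translate([1081, 397, 118]) cube([80, 24, 1371]);
translate([1355, 397, 118]) cube([80, 24, 1371]);
translate([1629, 397, 118]) cube([80, 24, 1371]);
translate([1903, 397, 118]) cube([80, 24, 1371]);
translate([2177, 397, 118]) cube([80, 24, 1371]);
translate([2451, 397, 118]) cube([80, 24, 1371]);


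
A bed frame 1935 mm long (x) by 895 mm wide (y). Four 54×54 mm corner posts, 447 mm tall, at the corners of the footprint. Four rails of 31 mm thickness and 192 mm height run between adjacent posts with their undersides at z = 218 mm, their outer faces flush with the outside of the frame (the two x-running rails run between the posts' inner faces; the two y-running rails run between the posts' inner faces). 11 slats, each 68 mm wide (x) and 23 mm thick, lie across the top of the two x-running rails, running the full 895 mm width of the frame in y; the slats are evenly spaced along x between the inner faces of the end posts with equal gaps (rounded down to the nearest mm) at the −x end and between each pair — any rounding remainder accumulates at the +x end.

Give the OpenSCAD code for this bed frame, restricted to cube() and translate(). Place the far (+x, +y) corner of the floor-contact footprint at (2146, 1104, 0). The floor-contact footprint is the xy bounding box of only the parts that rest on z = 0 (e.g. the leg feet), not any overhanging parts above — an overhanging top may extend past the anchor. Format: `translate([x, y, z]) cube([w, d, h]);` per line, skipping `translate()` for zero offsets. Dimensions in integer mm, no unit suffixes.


translate([211, 209, 0]) cube([54, 54, 447]);
translate([211, 1050, 0]) cube([54, 54, 447]);
translate([2092, 209, 0]) cube([54, 54, 447]);
translate([2092, 1050, 0]) cube([54, 54, 447]);
translate([265, 209, 218]) cube([1827, 31, 192]);
translate([265, 1073, 218]) cube([1827, 31, 192]);
translate([211, 263, 218]) cube([31, 787, 192]);
translate([2115, 263, 218]) cube([31, 787, 192]);
translate([354, 209, 410]) cube([68, 895, 23]);
translate([511, 209, 410]) cube([68, 895, 23]);
translate([668, 209, 410]) cube([68, 895, 23]);
translate([825, 209, 410]) cube([68, 895, 23]);
translate([982, 209, 410]) cube([68, 895, 23]);
translate([1139, 209, 410]) cube([68, 895, 23]);
translate([1296, 209, 410]) cube([68, 895, 23]);
translate([1453, 209, 410]) cube([68, 895, 23]);
translate([1610, 209, 410]) cube([68, 895, 23]);
translate([1767, 209, 410]) cube([68, 895, 23]);
translate([1924, 209, 410]) cube([68, 895, 23]);


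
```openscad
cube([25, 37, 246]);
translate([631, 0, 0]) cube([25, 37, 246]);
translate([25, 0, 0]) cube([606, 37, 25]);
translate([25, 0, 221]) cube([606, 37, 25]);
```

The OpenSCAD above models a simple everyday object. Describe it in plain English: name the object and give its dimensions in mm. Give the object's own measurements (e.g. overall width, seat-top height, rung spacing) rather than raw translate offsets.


A rectangular picture frame lying in the x–z plane (depth along y). The opening is 606 mm wide (x) by 196 mm tall (z), surrounded by a border 25 mm wide on all four sides. The frame is 37 mm deep and is made of two full-height vertical stiles with two horizontal rails fitted between them.


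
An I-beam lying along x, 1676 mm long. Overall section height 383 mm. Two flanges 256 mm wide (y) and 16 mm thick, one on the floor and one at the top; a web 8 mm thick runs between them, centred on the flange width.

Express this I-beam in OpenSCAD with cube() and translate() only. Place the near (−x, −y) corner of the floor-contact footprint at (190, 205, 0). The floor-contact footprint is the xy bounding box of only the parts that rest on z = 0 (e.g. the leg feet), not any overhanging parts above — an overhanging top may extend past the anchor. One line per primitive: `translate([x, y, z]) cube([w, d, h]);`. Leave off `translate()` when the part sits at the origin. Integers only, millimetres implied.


translate([190, 205, 0]) cube([1676, 256, 16]);
translate([190, 329, 16]) cube([1676, 8, 351]);
translate([190, 205, 367]) cube([1676, 256, 16]);


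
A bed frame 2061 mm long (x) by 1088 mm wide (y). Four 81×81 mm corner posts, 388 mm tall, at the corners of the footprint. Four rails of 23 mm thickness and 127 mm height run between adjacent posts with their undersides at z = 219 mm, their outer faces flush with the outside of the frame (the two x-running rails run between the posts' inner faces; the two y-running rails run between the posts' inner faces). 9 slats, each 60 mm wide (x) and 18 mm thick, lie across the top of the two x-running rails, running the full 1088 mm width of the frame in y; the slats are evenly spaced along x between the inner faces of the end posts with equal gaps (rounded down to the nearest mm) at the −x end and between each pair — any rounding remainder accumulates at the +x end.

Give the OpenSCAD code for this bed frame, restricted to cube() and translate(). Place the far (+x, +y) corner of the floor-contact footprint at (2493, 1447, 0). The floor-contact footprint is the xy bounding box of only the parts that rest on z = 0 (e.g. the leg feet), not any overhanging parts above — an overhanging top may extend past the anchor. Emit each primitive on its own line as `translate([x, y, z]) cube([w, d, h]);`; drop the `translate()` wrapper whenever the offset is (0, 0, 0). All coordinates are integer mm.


// slat z = rail_z + rail_h = 219 + 127 = 346
// slat gap = ⌊(1899 − 9·60) / 10⌋ = 135
translate([432, 359, 0]) cube([81, 81, 388]);
translate([432, 1366, 0]) cube([81, 81, 388]);
translate([2412, 359, 0]) cube([81, 81, 388]);
translate([2412, 1366, 0]) cube([81, 81, 388]);
translate([513, 359, 219]) cube([1899, 23, 127]);
translate([513, 1424, 219]) cube([1899, 23, 127]);
translate([432, 440, 219]) cube([23, 926, 127]);
translate([2470, 440, 219]) cube([23, 926, 127]);
translate([648, 359, 346]) cube([60, 1088, 18]);
translate([843, 359, 346]) cube([60, 1088, 18]);
translate([1038, 359, 346]) cube([60, 1088, 18]);
translate([1233, 359, 346]) cube([60, 1088, 18]);
translate([1428, 359, 346]) cube([60, 1088, 18]);
translate([1623, 359, 346]) cube([60, 1088, 18]);
translate([1818, 359, 346]) cube([60, 1088, 18]);
translate([2013, 359, 346]) cube([60, 1088, 18]);
translate([2208, 359, 346]) cube([60, 1088, 18]);


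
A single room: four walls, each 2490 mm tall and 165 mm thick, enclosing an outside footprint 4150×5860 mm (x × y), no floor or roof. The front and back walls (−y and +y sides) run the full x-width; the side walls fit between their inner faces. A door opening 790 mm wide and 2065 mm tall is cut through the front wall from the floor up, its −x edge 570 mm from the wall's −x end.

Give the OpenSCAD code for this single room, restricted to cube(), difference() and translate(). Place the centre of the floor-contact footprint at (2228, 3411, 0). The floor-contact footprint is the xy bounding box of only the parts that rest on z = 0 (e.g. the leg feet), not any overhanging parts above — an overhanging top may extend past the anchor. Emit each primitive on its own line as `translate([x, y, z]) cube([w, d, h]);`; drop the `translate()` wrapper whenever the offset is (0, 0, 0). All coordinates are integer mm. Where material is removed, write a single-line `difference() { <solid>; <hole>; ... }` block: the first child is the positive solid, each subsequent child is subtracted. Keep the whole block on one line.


difference() { translate([153, 481, 0]) cube([4150, 165, 2490]); translate([723, 481, 0]) cube([790, 165, 2065]); }
translate([153, 6176, 0]) cube([4150, 165, 2490]);
translate([153, 646, 0]) cube([165, 5530, 2490]);
translate([4138, 646, 0]) cube([165, 5530, 2490]);


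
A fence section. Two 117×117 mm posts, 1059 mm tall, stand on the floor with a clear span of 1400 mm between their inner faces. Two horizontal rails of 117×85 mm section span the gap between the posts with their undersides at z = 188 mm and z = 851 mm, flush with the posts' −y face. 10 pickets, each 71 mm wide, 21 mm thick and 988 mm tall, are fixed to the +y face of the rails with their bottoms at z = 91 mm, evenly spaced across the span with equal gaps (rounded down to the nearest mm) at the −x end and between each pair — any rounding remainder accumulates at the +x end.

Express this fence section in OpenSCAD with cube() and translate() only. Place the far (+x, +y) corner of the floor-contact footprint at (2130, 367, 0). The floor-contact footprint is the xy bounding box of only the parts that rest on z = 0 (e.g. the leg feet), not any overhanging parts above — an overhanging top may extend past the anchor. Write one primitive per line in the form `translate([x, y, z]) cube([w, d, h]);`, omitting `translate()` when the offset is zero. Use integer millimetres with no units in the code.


translate([496, 250, 0]) cube([117, 117, 1059]);
translate([2013, 250, 0]) cube([117, 117, 1059]);
translate([613, 250, 188]) cube([1400, 117, 85]);
translate([613, 250, 851]) cube([1400, 117, 85]);
translate([675, 367, 91]) cube([71, 21, 988]);
translate([808, 367, 91]) cube([71, 21, 988]);
translate([941, 367, 91]) cube([71, 21, 988]);
translate([1074, 367, 91]) cube([71, 21, 988]);
translate([1207, 367, 91]) cube([71, 21, 988]);
translate([1340, 367, 91]) cube([71, 21, 988]);
translate([1473, 367, 91]) cube([71, 21, 988]);
translate([1606, 367, 91]) cube([71, 21, 988]);
translate([1739, 367, 91]) cube([71, 21, 988]);
translate([1872, 367, 91]) cube([71, 21, 988]);


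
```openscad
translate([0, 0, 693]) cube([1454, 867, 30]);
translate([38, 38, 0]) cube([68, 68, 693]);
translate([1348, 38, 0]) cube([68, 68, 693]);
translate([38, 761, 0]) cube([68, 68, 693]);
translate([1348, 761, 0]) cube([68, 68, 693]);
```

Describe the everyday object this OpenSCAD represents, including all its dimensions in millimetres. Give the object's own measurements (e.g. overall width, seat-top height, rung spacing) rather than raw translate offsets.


A rectangular dining table. The top is 1454×867×30 mm with its upper surface at z = 723 mm. It stands on four 68×68 mm square legs, each inset 38 mm from the nearest pair of top edges, running from the floor to the underside of the top.


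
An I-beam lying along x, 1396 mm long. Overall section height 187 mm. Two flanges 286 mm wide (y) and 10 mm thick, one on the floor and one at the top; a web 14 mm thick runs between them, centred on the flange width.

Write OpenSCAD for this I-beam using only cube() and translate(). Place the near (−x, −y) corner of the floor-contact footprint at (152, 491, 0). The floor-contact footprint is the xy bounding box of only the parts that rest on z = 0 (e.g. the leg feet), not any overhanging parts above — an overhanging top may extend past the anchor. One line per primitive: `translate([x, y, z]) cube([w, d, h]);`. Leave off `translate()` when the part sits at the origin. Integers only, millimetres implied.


translate([152, 491, 0]) cube([1396, 286, 10]);
translate([152, 627, 10]) cube([1396, 14, 167]);
translate([152, 491, 177]) cube([1396, 286, 10]);


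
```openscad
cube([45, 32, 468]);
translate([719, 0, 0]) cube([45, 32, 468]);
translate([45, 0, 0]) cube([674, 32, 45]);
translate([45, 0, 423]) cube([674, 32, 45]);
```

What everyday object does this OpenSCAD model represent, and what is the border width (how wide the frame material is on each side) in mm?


A picture frame. The border width is 45 mm.

Four thin pieces enclosing a rectangular opening — a picture frame. The two full-height stiles are 468 mm tall; the top rail sits at z = 423 and is 45 mm tall, so the border above the opening is 468 − 423 = 45 mm, matching the stile x-width.


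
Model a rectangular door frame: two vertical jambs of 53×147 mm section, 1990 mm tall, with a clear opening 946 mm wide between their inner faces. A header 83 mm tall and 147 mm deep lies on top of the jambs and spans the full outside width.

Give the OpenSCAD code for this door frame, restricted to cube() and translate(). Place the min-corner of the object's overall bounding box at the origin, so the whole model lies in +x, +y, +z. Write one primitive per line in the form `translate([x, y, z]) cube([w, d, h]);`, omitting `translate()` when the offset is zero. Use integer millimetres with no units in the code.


cube([53, 147, 1990]);
translate([999, 0, 0]) cube([53, 147, 1990]);
translate([0, 0, 1990]) cube([1052, 147, 83]);


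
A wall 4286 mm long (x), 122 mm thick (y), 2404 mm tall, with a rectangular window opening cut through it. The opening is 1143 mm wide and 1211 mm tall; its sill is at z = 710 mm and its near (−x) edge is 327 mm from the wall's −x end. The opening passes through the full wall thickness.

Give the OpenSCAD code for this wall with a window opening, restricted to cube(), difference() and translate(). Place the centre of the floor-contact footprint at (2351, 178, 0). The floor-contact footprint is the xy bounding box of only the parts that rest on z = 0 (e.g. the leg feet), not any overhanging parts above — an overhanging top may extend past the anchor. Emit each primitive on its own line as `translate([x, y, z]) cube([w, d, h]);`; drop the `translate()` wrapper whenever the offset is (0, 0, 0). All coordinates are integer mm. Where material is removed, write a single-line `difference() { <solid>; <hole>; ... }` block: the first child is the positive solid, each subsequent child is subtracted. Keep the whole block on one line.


difference() { translate([208, 117, 0]) cube([4286, 122, 2404]); translate([535, 117, 710]) cube([1143, 122, 1211]); }


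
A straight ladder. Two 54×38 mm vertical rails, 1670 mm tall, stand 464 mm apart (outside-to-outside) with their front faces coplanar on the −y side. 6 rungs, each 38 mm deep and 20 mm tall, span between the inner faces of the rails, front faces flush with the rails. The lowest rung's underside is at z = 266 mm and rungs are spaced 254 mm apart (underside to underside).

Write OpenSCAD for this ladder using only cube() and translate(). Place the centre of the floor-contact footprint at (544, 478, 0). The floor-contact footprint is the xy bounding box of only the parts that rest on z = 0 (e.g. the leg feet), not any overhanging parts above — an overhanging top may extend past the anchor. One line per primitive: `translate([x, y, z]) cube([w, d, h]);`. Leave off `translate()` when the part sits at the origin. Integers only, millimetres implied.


// rung span = 464 - 2*54 = 356
// rung[k] z = 266 + k*254
translate([312, 459, 0]) cube([54, 38, 1670]);
translate([722, 459, 0]) cube([54, 38, 1670]);
translate([366, 459, 266]) cube([356, 38, 20]);
translate([366, 459, 520]) cube([356, 38, 20]);
translate([366, 459, 774]) cube([356, 38, 20]);
translate([366, 459, 1028]) cube([356, 38, 20]);
translate([366, 459, 1282]) cube([356, 38, 20]);
translate([366, 459, 1536]) cube([356, 38, 20]);


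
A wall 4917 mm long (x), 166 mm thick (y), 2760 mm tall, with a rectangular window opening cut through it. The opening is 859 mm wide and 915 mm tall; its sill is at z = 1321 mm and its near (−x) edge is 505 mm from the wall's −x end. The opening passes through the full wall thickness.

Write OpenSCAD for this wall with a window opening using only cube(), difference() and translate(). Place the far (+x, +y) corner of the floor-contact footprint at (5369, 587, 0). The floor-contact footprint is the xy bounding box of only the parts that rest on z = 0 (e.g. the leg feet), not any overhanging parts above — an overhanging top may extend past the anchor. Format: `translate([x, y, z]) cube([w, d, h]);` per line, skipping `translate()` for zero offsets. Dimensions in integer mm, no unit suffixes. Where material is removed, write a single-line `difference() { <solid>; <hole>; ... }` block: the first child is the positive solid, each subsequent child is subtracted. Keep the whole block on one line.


difference() { translate([452, 421, 0]) cube([4917, 166, 2760]); translate([957, 421, 1321]) cube([859, 166, 915]); }


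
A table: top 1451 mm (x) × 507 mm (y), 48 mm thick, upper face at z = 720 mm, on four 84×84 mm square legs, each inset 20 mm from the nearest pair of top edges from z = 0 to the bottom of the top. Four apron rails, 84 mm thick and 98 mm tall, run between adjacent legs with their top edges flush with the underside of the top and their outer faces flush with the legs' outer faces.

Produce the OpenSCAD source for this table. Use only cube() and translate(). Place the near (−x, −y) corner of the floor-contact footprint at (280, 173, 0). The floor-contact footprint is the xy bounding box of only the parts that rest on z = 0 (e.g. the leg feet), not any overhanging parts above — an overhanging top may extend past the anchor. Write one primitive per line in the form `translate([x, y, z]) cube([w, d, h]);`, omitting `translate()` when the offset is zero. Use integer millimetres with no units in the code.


// leg_h = 720 - 48 = 672
// apron z = 672 - 98 = 574
translate([260, 153, 672]) cube([1451, 507, 48]);
translate([280, 173, 0]) cube([84, 84, 672]);
translate([1607, 173, 0]) cube([84, 84, 672]);
translate([280, 556, 0]) cube([84, 84, 672]);
translate([1607, 556, 0]) cube([84, 84, 672]);
translate([364, 173, 574]) cube([1243, 84, 98]);
translate([364, 556, 574]) cube([1243, 84, 98]);
translate([280, 257, 574]) cube([84, 299, 98]);
translate([1607, 257, 574]) cube([84, 299, 98]);


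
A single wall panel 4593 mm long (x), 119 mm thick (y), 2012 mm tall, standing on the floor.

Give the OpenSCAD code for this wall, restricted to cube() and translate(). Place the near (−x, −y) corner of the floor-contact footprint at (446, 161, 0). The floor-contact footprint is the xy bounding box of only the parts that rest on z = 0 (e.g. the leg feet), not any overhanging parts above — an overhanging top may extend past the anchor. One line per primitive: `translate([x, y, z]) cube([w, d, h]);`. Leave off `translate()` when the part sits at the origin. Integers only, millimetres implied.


translate([446, 161, 0]) cube([4593, 119, 2012]);


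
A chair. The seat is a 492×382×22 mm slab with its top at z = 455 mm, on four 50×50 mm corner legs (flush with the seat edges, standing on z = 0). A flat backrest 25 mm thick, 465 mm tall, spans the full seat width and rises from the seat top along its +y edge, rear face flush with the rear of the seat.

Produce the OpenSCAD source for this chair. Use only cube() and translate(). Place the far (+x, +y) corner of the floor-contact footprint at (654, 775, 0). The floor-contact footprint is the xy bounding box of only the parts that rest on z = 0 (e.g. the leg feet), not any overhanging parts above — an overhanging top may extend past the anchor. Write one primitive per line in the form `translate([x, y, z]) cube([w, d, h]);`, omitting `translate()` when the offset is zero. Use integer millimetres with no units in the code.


translate([162, 393, 433]) cube([492, 382, 22]);
translate([162, 393, 0]) cube([50, 50, 433]);
translate([604, 393, 0]) cube([50, 50, 433]);
translate([162, 725, 0]) cube([50, 50, 433]);
translate([604, 725, 0]) cube([50, 50, 433]);
translate([162, 750, 455]) cube([492, 25, 465]);


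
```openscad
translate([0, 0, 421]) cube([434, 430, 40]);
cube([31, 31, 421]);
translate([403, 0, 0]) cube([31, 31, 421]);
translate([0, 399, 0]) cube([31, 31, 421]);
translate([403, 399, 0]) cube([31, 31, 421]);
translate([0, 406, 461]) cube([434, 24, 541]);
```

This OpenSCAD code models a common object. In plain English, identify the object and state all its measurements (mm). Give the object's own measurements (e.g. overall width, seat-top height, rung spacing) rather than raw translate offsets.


A chair. The seat is a 434×430×40 mm slab with its top at z = 461 mm, on four 31×31 mm corner legs (flush with the seat edges, standing on z = 0). A flat backrest 24 mm thick, 541 mm tall, spans the full seat width and rises from the seat top along its +y edge, rear face flush with the rear of the seat.
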